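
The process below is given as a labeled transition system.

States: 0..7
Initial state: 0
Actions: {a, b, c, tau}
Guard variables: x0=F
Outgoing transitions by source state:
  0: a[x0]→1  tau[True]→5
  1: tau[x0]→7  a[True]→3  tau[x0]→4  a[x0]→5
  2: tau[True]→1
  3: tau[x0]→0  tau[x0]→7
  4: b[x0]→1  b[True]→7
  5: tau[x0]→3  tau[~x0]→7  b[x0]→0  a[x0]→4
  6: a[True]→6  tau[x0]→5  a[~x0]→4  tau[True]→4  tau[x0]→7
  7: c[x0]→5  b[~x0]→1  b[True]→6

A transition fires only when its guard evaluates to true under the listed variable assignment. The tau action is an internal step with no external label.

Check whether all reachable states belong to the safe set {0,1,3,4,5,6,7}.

Answer: INVARIANT HOLDS

Working:
Safe = {0,1,3,4,5,6,7}
R = {0,1,3,4,5,6,7}
  0: ✓
  1: ✓
  3: ✓
  4: ✓
  5: ✓
  6: ✓
  7: ✓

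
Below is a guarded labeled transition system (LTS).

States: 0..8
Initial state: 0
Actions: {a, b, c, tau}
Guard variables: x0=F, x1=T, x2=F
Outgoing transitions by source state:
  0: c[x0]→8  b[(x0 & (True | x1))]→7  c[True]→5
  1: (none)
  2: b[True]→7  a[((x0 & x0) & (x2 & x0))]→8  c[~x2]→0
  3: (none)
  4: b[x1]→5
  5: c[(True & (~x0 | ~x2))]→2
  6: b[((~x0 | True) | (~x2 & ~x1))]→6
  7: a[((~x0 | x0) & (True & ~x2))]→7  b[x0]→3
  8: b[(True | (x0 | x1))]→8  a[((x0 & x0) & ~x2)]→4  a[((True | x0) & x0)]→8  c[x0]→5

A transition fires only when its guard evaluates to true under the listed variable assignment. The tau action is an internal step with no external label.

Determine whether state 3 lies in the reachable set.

Answer: UNREACHABLE

Working:
8 transition(s) survive guard evaluation.
depth 0: {0}
depth 1: {5}  cumulative {0,5}
depth 2: {2}  cumulative {0,2,5}
depth 3: {7}  cumulative {0,2,5,7}
R = {0,2,5,7}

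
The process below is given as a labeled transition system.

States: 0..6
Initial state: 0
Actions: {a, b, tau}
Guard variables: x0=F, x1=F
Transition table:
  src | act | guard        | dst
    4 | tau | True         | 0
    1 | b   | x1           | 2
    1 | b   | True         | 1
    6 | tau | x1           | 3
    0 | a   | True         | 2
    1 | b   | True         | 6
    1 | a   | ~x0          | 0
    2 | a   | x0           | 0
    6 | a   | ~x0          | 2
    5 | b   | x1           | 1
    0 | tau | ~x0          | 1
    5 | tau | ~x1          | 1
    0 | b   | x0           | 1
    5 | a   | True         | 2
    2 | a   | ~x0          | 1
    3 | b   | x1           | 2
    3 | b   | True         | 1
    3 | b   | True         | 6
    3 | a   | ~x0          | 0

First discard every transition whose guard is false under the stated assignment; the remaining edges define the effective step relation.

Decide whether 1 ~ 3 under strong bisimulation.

Answer: BISIMILAR

Working:
Bisimulation quotient by refinement:
  π0 = {{0,1,2,3,4,5,6}}
  π1 = {{0,5},{1,3},{2,6},{4}}
  π2 = {{0,5},{1,3},{2},{4},{6}}
stable after 3 split(s): 5 block(s)
[1]={1,3}  [3]={1,3}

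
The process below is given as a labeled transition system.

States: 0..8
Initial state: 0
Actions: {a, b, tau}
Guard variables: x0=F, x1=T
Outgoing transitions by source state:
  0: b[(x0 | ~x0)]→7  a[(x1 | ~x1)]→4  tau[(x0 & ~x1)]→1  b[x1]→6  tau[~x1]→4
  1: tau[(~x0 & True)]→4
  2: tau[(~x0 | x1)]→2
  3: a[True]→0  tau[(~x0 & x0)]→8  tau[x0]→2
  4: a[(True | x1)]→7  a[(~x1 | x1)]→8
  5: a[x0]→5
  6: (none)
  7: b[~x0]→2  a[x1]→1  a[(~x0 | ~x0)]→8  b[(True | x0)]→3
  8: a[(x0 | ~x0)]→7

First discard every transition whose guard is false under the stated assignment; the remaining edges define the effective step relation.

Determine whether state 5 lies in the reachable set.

After dropping false guards: 13 live edges.
Layer 0: {0}
Layer 1: {4,6,7}  now seen {0,4,6,7}
Layer 2: {1,2,3,8}  now seen {0,1,2,3,4,6,7,8}
R = {0,1,2,3,4,6,7,8}

Answer: UNREACHABLE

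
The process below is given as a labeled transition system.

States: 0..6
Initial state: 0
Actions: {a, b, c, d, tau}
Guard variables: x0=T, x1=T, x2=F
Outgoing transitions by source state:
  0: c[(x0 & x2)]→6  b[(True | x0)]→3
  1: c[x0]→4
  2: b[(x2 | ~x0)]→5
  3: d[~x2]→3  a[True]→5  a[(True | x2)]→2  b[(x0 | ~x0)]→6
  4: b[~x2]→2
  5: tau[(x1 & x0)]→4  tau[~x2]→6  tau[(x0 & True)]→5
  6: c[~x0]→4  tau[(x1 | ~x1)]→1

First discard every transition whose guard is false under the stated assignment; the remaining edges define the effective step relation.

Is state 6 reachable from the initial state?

11 transition(s) survive guard evaluation.
L0 = {0}
L1 = {3}  total {0,3}
L2 = {2,5,6}  total {0,2,3,5,6}
L3 = {1,4}  total {0,1,2,3,4,5,6}
R = {0,1,2,3,4,5,6}
trace reaching 6: b·b

Answer: REACHABLE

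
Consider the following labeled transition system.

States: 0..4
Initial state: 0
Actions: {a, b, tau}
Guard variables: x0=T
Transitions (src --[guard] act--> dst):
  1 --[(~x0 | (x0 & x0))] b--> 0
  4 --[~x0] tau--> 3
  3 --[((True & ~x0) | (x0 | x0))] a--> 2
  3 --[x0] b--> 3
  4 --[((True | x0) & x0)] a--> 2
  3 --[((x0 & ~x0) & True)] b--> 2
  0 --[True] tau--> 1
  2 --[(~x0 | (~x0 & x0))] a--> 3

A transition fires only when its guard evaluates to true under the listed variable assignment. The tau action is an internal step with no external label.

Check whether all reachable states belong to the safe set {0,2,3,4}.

Answer: INVARIANT VIOLATED at state 1

Working:
Allowed set {0,2,3,4}
R = {0,1}
  0: ok
  1: VIOLATES
counterexample path to 1: tau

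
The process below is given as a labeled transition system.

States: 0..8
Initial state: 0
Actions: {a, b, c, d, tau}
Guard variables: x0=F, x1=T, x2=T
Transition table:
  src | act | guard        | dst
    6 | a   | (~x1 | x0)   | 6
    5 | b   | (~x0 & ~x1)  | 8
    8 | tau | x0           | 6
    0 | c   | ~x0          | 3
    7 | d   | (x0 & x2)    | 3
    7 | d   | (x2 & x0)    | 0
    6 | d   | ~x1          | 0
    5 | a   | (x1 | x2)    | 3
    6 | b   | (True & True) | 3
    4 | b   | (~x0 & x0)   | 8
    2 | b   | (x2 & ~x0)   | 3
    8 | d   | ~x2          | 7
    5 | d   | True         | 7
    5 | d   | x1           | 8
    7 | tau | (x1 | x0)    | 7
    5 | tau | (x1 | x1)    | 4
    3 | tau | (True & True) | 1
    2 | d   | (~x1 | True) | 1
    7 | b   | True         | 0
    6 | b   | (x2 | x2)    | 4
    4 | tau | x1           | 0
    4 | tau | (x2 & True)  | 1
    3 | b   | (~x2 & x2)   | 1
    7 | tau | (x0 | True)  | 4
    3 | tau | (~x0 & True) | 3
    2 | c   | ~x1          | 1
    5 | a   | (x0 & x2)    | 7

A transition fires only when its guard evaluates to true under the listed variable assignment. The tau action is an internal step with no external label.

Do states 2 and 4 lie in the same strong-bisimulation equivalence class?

Answer: NOT BISIMILAR

Working:
Refine partition for ~:
  π0 = {{0,1,2,3,4,5,6,7,8}}
  π1 = {{0},{1,8},{2},{3,4},{5},{6},{7}}
  π2 = {{0},{1,8},{2},{3},{4},{5},{6},{7}}
stable after 3 split(s): 8 block(s)
class of 2: {2}; class of 4: {4}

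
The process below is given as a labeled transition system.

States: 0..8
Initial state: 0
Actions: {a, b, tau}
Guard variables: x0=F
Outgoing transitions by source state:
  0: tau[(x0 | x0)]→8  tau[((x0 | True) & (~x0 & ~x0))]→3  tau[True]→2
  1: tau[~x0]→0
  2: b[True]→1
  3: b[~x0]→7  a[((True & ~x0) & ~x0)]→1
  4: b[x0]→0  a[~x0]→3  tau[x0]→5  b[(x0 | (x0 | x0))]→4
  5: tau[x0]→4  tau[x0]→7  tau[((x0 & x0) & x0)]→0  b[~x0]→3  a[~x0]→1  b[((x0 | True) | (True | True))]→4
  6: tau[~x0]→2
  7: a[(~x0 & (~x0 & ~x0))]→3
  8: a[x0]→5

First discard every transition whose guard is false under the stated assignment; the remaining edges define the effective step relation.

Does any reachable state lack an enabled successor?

Answer: DEADLOCK-FREE

Working:
Reach set: {0,1,2,3,7}
  0: tau→2  tau→3  [2 out]
  1: tau→0  [1 out]
  2: b→1  [1 out]
  3: a→1  b→7  [2 out]
  7: a→3  [1 out]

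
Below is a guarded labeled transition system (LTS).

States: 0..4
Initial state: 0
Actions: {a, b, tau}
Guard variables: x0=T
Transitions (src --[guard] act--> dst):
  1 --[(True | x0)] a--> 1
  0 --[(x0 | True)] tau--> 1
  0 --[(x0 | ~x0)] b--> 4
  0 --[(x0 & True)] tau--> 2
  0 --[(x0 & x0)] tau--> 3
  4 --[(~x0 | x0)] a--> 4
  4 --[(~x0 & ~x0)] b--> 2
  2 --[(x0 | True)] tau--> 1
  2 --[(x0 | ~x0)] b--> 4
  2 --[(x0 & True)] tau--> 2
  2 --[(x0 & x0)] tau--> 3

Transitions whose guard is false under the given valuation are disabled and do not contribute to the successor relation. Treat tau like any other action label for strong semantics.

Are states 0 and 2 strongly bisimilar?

Refine partition for ~:
  P[0] = {{0,1,2,3,4}}
  P[1] = {{0,2},{1,4},{3}}
3 equivalence class(es) (converged in 2)
class of 0: {0,2}; class of 2: {0,2}

Answer: BISIMILAR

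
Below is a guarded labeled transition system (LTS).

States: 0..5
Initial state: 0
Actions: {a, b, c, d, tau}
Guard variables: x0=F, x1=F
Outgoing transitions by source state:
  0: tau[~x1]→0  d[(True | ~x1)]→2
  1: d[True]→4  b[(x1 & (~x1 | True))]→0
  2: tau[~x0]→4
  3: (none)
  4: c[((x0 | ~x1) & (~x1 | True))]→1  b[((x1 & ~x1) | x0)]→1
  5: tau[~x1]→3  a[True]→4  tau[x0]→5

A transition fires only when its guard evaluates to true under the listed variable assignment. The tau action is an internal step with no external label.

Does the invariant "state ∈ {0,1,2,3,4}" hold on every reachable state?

Allowed set {0,1,2,3,4}
R = {0,1,2,4}
  0: ✓
  1: ✓
  2: ✓
  4: ✓

Answer: INVARIANT HOLDS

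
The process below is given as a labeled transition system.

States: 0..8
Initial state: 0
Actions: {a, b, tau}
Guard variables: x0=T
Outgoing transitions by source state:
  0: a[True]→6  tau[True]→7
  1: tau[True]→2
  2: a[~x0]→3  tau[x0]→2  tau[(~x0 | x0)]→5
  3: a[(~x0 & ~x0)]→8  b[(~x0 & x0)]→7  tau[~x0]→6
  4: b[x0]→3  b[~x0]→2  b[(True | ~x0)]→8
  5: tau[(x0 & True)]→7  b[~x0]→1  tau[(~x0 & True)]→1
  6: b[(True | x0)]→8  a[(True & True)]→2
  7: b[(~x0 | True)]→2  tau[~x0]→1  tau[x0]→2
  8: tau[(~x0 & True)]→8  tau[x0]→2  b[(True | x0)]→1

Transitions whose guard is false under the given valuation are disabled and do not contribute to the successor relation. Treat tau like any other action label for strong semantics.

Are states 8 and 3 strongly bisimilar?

Answer: NOT BISIMILAR

Analysis:
Compute ~ classes (split until stable):
  π0 = {{0,1,2,3,4,5,6,7,8}}
  π1 = {{0},{1,2,5},{3},{4},{6},{7,8}}
  π2 = {{0},{1,2},{3},{4},{5},{6},{7,8}}
  π3 = {{0},{1},{2},{3},{4},{5},{6},{7,8}}
  π4 = {{0},{1},{2},{3},{4},{5},{6},{7},{8}}
9 equivalence class(es) (converged in 5)
8∈{8}, 3∈{3}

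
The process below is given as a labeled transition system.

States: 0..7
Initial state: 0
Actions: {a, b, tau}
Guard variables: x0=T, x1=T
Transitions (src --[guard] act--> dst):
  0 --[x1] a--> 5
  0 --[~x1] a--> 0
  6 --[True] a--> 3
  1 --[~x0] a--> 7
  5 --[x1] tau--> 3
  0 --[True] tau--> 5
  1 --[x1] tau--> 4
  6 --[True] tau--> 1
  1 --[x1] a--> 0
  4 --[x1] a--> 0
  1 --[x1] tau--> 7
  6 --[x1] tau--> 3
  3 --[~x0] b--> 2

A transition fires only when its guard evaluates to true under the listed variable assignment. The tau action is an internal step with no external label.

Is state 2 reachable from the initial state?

Answer: UNREACHABLE

Trace:
After dropping false guards: 10 live edges.
Layer 0: {0}
Layer 1: {5}  cumulative {0,5}
Layer 2: {3}  cumulative {0,3,5}
Reachable = {0,3,5}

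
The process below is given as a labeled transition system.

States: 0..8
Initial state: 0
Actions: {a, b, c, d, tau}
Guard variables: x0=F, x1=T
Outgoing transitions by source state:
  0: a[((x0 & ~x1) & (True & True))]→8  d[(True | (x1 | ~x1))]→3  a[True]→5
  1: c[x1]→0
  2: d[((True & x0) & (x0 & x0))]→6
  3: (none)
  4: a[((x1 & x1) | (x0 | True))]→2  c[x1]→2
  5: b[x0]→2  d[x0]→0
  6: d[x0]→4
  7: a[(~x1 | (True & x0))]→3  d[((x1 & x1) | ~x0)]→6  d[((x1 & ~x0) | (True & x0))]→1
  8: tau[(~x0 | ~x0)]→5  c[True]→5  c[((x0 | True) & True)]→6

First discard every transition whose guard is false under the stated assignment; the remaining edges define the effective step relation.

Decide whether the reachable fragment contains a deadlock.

Answer: DEADLOCK at state 3

Working:
R = {0,3,5}
  0: a→5  d→3  [2 out]
  3: ∅  [STUCK]
  5: ∅  [STUCK]
Path to 3: d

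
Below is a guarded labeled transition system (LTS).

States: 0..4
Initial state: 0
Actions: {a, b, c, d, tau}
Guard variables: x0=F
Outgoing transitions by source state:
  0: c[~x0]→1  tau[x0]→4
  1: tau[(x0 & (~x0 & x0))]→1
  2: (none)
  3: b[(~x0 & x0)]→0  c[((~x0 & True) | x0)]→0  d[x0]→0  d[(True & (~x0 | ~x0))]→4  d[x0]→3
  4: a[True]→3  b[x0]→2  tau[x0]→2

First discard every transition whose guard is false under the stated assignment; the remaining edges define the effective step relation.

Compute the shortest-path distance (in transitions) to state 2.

Breadth-first toward 2:
  depth 0: {0}
  depth 1: {1}
2 never appears.

Answer: UNREACHABLE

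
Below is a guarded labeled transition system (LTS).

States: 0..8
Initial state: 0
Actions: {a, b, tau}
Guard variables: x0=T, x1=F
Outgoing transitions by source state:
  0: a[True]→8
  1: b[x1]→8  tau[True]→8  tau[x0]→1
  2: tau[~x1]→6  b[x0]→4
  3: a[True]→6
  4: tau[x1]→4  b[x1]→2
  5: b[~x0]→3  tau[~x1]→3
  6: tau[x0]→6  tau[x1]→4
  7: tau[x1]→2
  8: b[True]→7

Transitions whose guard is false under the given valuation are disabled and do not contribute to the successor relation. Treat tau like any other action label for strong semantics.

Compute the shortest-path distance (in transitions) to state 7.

Answer: 2

Working:
BFS to 7:
  L0 = {0}
  L1 = {8}
  L2 = {7}
depth(7)=2, e.g. a·b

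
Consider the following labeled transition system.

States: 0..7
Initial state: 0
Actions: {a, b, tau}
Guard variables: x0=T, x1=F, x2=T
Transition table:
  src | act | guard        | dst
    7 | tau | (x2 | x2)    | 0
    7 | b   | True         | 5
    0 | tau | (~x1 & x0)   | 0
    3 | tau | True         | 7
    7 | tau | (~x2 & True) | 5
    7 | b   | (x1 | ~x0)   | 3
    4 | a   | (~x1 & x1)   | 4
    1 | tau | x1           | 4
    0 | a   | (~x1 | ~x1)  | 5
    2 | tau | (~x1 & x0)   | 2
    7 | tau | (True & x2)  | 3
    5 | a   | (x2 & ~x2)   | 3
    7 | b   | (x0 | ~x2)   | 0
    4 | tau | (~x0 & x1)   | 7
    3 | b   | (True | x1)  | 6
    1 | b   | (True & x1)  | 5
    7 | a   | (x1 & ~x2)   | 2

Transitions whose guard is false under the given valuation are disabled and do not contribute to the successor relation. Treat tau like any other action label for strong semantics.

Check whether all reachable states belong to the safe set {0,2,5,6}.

Inv-set: {0,2,5,6}
Reach set: {0,5}
  0: ok
  5: ok

Answer: INVARIANT HOLDS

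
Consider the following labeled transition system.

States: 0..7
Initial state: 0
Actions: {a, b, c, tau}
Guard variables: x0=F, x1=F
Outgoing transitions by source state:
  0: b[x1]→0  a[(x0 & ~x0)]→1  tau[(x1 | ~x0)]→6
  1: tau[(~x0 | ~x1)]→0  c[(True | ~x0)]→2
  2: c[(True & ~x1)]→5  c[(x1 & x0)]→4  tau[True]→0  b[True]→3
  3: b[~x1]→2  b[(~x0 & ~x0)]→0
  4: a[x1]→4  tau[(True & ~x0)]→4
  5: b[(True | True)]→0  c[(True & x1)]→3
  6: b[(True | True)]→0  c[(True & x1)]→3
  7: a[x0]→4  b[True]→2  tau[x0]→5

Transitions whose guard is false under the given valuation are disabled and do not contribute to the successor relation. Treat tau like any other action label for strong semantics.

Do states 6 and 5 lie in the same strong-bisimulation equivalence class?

Refine partition for ~:
  π0 = {{0,1,2,3,4,5,6,7}}
  π1 = {{0,4},{1},{2},{3,5,6,7}}
  π2 = {{0},{1},{2},{3},{4},{5,6},{7}}
Fixed point at round 3; 7 class(es).
[6]={5,6}  [5]={5,6}

Answer: BISIMILAR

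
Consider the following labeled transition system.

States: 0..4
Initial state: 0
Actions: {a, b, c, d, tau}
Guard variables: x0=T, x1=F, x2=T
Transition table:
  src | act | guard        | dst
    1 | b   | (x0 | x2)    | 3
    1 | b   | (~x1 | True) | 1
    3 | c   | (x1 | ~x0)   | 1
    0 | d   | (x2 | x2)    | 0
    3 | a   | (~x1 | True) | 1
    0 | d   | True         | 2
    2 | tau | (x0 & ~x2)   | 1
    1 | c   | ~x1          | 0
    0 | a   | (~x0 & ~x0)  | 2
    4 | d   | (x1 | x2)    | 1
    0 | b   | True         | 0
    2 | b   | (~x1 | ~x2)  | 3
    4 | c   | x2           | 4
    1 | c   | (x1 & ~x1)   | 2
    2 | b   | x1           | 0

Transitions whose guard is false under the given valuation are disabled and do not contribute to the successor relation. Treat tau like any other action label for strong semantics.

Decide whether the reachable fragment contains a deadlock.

Answer: DEADLOCK-FREE

Working:
Reachable = {0,1,2,3}
  0: b→0  d→0  d→2  [3 out]
  1: b→1  b→3  c→0  [3 out]
  2: b→3  [1 out]
  3: a→1  [1 out]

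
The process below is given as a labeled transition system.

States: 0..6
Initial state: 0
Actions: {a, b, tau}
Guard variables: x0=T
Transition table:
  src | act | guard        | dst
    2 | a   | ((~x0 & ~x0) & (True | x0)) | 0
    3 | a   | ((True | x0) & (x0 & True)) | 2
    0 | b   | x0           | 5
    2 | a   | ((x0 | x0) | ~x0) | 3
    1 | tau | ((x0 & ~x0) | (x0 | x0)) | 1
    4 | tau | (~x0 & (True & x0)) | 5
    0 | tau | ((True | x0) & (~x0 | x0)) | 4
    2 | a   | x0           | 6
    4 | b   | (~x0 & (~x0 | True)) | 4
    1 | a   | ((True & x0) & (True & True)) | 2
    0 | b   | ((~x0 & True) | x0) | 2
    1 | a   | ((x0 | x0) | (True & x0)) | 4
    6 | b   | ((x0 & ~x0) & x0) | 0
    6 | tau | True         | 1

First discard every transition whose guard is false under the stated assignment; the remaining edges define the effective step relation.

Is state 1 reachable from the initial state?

Answer: REACHABLE

Analysis:
After dropping false guards: 10 live edges.
depth 0: {0}
depth 1: {2,4,5}  total {0,2,4,5}
depth 2: {3,6}  total {0,2,3,4,5,6}
depth 3: {1}  total {0,1,2,3,4,5,6}
Reachable = {0,1,2,3,4,5,6}
trace reaching 1: b·a·tau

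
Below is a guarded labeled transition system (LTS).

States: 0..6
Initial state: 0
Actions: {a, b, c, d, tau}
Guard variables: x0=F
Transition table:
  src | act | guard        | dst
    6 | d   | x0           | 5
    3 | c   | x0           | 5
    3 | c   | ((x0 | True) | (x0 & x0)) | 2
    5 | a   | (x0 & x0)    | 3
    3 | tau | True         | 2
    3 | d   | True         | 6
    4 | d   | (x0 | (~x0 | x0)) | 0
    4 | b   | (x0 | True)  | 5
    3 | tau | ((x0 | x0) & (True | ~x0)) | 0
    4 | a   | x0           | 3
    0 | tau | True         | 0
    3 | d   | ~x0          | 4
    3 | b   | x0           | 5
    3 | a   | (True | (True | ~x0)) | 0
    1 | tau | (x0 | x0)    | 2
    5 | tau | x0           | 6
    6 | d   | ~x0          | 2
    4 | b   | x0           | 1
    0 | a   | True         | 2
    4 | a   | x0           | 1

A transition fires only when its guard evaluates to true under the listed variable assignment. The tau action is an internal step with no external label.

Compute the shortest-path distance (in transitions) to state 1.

Breadth-first toward 1:
  Layer 0: {0}
  Layer 1: {2}
1 never appears.

Answer: UNREACHABLE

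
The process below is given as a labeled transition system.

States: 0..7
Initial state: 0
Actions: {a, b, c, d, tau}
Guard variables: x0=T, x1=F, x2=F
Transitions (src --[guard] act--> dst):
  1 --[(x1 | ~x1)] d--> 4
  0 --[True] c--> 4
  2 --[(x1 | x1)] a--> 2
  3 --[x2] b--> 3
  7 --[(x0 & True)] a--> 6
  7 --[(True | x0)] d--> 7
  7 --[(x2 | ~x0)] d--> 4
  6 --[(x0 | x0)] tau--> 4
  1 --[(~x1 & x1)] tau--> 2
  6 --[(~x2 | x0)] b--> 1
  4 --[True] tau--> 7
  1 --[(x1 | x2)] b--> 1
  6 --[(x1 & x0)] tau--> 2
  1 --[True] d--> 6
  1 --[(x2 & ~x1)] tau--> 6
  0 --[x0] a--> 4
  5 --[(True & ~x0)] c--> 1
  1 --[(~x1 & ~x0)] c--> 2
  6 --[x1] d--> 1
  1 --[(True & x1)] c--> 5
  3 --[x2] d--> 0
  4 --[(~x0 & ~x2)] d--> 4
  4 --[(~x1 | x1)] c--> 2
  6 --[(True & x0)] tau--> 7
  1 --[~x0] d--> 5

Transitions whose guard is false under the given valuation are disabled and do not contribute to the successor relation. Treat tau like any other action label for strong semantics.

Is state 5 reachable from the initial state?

Answer: UNREACHABLE

Trace:
After dropping false guards: 11 live edges.
depth 0: {0}
depth 1: {4}  now seen {0,4}
depth 2: {2,7}  now seen {0,2,4,7}
depth 3: {6}  now seen {0,2,4,6,7}
depth 4: {1}  now seen {0,1,2,4,6,7}
Reachable = {0,1,2,4,6,7}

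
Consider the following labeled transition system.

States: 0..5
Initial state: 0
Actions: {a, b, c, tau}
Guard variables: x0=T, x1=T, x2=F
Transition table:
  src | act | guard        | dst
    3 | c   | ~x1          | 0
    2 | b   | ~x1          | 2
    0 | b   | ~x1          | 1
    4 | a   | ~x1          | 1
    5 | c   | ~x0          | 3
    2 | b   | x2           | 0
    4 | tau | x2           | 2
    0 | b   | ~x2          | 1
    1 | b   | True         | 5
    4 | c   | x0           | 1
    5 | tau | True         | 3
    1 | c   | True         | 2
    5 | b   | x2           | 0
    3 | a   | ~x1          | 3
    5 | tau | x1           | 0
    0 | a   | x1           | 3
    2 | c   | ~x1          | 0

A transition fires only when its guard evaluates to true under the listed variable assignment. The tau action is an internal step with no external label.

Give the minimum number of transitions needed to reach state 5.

Answer: 2

Working:
Layered search for 5:
  L0 = {0}
  L1 = {1,3}
  L2 = {2,5}
depth(5)=2, e.g. b·b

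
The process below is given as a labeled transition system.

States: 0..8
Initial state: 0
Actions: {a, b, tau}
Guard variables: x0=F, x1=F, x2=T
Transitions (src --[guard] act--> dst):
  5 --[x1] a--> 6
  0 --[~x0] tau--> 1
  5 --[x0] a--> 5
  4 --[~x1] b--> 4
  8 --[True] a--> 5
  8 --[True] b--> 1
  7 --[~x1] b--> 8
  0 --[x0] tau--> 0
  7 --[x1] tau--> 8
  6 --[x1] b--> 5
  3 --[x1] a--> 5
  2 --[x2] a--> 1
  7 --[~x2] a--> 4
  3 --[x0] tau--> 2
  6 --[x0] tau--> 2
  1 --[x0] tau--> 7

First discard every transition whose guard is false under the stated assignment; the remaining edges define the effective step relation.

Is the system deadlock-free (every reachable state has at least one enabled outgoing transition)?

Answer: DEADLOCK at state 1

Trace:
R = {0,1}
  0: tau→1  [1 out]
  1: ∅  [deadlock]
trace reaching 1: tau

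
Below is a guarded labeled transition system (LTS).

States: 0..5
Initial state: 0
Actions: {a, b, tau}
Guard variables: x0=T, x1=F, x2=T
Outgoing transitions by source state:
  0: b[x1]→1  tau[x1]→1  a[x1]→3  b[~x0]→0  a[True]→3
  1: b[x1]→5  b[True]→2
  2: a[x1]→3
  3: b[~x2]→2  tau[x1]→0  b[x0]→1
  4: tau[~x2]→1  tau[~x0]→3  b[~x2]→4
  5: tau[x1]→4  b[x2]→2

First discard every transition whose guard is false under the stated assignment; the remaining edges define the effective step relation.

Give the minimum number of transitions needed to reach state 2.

BFS to 2:
  Layer 0: {0}
  Layer 1: {3}
  Layer 2: {1}
  Layer 3: {2}
first hit 2 at d=3 via a·b·b

Answer: 3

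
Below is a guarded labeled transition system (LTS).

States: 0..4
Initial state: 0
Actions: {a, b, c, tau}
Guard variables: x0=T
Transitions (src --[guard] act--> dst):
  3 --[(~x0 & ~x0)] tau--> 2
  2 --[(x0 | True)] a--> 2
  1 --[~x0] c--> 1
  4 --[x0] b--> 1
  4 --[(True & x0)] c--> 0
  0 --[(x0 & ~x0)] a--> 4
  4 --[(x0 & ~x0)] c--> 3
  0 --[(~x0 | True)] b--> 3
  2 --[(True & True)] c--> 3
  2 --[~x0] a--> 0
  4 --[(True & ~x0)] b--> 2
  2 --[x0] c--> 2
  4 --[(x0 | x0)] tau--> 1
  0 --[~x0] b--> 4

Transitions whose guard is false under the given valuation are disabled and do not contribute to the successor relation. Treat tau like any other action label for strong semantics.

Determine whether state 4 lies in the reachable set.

After dropping false guards: 7 live edges.
depth 0: {0}
depth 1: {3}  total {0,3}
Reachable = {0,3}

Answer: UNREACHABLE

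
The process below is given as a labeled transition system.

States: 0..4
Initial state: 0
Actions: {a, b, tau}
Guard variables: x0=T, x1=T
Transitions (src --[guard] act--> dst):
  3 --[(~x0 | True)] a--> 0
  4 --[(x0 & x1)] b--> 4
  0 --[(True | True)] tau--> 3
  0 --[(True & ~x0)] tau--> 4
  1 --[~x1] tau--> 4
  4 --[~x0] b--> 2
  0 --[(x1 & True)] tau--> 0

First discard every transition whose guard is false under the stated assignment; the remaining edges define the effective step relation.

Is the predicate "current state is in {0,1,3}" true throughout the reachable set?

Answer: INVARIANT HOLDS

Analysis:
Inv-set: {0,1,3}
Reachable = {0,3}
  0: safe
  3: safe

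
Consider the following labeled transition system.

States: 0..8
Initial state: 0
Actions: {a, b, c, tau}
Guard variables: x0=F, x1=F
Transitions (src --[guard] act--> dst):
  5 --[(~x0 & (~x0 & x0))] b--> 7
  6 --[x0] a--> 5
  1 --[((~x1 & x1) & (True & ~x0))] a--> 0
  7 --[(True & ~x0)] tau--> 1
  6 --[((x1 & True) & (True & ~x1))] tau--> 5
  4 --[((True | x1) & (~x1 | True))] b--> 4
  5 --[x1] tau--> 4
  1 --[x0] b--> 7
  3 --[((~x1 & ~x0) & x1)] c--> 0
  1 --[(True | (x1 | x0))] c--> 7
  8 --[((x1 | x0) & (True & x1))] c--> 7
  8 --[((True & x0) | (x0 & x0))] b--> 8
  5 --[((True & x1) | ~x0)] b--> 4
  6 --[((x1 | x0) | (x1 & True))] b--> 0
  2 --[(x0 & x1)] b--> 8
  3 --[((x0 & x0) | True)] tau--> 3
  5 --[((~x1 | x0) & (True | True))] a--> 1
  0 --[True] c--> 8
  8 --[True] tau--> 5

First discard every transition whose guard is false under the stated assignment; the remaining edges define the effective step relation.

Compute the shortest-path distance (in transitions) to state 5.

BFS to 5:
  depth 0: {0}
  depth 1: {8}
  depth 2: {5}
5 enters at depth 2; path c·tau

Answer: 2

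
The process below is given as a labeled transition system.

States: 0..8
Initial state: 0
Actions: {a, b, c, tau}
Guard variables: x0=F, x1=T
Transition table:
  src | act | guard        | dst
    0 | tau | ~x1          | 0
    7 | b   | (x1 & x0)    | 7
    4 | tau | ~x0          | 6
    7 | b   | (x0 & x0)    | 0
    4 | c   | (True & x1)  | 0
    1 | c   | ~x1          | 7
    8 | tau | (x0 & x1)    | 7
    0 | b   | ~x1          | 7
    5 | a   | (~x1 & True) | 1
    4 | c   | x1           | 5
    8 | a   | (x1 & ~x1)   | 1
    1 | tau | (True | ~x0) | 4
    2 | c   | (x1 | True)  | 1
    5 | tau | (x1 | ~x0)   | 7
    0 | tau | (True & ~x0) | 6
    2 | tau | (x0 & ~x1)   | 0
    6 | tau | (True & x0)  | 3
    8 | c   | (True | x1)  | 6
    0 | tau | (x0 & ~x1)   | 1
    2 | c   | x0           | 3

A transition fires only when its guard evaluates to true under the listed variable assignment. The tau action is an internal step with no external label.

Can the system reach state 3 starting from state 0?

Answer: UNREACHABLE

Working:
8 transition(s) survive guard evaluation.
L0 = {0}
L1 = {6}  cumulative {0,6}
Reachable = {0,6}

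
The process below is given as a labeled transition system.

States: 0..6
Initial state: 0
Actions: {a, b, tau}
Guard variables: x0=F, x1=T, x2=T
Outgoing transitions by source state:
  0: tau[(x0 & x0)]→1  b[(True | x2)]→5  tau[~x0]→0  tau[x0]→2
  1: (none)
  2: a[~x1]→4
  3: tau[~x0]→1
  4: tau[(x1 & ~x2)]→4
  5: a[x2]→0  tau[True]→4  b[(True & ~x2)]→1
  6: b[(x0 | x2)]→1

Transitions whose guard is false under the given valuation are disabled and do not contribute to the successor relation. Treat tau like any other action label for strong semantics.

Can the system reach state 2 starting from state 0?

Answer: UNREACHABLE

Analysis:
Guard filter leaves 6 enabled edge(s).
L0 = {0}
L1 = {5}  total {0,5}
L2 = {4}  total {0,4,5}
Reach set: {0,4,5}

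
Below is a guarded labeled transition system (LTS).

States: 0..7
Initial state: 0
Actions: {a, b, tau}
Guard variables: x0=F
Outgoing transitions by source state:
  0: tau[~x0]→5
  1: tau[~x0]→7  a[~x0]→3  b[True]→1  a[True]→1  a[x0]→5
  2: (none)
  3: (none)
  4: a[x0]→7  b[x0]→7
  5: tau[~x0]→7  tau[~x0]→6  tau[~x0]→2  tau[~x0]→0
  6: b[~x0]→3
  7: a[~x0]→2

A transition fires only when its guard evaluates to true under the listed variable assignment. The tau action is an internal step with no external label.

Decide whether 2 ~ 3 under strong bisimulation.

Answer: BISIMILAR

Working:
Compute ~ classes (split until stable):
  π0 = {{0,1,2,3,4,5,6,7}}
  π1 = {{0,5},{1},{2,3,4},{6},{7}}
  π2 = {{0},{1},{2,3,4},{5},{6},{7}}
6 equivalence class(es) (converged in 3)
class of 2: {2,3,4}; class of 3: {2,3,4}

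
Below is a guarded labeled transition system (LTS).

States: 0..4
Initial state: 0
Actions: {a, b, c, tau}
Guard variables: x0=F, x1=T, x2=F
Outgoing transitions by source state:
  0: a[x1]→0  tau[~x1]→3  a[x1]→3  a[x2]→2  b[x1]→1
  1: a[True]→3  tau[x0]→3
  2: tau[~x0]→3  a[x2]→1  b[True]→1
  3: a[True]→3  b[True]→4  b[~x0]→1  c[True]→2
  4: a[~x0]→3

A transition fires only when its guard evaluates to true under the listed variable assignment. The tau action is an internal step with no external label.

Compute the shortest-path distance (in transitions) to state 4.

Layered search for 4:
  depth 0: {0}
  depth 1: {1,3}
  depth 2: {2,4}
4 enters at depth 2; path a·b

Answer: 2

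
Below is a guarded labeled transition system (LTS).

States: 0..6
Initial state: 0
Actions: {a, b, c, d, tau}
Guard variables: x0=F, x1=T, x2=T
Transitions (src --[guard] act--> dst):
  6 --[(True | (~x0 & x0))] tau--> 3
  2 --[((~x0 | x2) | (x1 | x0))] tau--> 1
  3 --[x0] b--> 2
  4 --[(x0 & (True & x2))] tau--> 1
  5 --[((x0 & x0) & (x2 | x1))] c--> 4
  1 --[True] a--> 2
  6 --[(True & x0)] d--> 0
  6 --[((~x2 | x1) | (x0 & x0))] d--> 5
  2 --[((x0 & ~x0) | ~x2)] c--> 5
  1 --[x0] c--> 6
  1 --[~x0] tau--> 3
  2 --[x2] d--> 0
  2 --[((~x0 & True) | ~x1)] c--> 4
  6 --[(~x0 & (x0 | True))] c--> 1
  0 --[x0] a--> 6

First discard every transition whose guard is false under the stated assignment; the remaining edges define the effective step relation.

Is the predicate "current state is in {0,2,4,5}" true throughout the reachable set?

Allowed set {0,2,4,5}
R = {0}
  0: safe

Answer: INVARIANT HOLDS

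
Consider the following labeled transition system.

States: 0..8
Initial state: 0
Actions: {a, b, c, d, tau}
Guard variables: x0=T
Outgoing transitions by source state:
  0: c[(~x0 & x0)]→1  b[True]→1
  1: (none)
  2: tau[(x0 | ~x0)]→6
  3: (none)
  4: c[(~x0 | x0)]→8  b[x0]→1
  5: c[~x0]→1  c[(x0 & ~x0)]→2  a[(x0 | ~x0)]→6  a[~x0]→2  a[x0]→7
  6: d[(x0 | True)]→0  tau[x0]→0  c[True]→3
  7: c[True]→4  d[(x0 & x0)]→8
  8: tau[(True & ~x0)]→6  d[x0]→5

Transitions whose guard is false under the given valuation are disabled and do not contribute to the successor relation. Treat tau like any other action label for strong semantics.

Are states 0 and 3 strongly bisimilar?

Answer: NOT BISIMILAR

Trace:
Refine partition for ~:
  round 0: {{0,1,2,3,4,5,6,7,8}}
  round 1: {{0},{1,3},{2},{4},{5},{6},{7},{8}}
stable after 2 split(s): 8 block(s)
class of 0: {0}; class of 3: {1,3}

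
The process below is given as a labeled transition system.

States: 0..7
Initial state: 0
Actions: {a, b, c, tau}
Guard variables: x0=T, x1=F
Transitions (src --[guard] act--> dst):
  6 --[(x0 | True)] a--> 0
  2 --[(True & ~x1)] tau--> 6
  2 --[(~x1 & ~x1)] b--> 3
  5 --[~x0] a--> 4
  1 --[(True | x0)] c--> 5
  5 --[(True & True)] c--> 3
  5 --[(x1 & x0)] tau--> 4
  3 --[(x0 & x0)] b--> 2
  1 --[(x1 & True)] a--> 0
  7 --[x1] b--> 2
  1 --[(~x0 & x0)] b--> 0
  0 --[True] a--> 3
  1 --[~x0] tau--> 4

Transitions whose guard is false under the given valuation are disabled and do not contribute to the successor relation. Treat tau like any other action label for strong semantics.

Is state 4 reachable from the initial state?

After dropping false guards: 7 live edges.
Layer 0: {0}
Layer 1: {3}  now seen {0,3}
Layer 2: {2}  now seen {0,2,3}
Layer 3: {6}  now seen {0,2,3,6}
Reach set: {0,2,3,6}

Answer: UNREACHABLE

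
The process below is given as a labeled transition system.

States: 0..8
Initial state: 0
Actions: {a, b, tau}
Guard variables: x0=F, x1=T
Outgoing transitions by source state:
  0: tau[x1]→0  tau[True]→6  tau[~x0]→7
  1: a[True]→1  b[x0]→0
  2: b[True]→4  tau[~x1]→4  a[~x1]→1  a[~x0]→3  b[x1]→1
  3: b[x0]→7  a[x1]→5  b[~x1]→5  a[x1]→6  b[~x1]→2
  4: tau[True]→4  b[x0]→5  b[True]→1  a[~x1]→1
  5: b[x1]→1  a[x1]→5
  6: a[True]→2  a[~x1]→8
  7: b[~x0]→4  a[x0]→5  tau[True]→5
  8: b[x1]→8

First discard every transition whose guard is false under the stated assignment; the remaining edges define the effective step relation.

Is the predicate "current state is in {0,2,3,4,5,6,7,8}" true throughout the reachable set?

Answer: INVARIANT VIOLATED at state 1

Analysis:
Allowed set {0,2,3,4,5,6,7,8}
R = {0,1,2,3,4,5,6,7}
  0: safe
  1: outside
  2: safe
  3: safe
  4: safe
  5: safe
  6: safe
  7: safe
counterexample path to 1: tau·a·b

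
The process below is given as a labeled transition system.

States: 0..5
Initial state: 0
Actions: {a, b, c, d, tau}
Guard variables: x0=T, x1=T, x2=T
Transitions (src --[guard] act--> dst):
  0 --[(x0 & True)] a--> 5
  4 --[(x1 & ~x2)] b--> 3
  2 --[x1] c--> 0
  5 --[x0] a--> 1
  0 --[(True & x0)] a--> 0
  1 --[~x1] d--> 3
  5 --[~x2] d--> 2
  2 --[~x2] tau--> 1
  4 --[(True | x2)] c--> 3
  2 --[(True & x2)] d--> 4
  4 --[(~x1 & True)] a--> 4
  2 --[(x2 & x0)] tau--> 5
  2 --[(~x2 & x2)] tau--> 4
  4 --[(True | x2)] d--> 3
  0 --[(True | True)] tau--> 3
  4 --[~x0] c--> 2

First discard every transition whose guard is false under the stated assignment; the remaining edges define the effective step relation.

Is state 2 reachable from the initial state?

After dropping false guards: 9 live edges.
L0 = {0}
L1 = {3,5}  cumulative {0,3,5}
L2 = {1}  cumulative {0,1,3,5}
Reachable = {0,1,3,5}

Answer: UNREACHABLE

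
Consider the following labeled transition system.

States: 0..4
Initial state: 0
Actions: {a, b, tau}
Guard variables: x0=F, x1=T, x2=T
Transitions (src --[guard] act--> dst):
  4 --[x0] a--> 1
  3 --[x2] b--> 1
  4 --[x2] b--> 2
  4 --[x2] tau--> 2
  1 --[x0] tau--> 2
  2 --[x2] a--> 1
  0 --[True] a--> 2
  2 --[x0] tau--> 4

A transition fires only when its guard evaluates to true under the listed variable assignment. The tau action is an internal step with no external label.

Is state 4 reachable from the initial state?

Answer: UNREACHABLE

Working:
Guard filter leaves 5 enabled edge(s).
L0 = {0}
L1 = {2}  total {0,2}
L2 = {1}  total {0,1,2}
Reach set: {0,1,2}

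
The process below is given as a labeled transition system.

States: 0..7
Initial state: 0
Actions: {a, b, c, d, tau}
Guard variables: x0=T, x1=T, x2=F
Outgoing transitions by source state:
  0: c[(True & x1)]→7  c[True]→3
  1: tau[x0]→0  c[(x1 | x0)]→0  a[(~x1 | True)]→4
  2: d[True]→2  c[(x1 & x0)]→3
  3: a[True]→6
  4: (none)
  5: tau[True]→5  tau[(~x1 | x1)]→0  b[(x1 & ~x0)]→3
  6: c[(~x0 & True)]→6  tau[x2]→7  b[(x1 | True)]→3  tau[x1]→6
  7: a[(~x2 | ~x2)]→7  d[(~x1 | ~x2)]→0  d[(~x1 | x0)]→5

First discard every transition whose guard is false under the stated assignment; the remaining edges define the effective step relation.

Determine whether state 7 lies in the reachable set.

After dropping false guards: 15 live edges.
depth 0: {0}
depth 1: {3,7}  now seen {0,3,7}
depth 2: {5,6}  now seen {0,3,5,6,7}
R = {0,3,5,6,7}
Path to 7: c

Answer: REACHABLE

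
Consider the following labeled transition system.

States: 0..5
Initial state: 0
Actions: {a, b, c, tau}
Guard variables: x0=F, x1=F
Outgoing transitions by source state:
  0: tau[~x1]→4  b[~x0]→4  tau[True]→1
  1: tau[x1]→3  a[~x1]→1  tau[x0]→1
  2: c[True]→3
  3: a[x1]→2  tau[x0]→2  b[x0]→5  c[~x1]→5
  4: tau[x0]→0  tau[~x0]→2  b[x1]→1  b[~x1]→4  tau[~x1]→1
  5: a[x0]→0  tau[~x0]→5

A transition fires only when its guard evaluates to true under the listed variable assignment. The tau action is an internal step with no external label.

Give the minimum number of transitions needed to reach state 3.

Answer: 3

Working:
BFS to 3:
  L0 = {0}
  L1 = {1,4}
  L2 = {2}
  L3 = {3}
first hit 3 at d=3 via b·tau·c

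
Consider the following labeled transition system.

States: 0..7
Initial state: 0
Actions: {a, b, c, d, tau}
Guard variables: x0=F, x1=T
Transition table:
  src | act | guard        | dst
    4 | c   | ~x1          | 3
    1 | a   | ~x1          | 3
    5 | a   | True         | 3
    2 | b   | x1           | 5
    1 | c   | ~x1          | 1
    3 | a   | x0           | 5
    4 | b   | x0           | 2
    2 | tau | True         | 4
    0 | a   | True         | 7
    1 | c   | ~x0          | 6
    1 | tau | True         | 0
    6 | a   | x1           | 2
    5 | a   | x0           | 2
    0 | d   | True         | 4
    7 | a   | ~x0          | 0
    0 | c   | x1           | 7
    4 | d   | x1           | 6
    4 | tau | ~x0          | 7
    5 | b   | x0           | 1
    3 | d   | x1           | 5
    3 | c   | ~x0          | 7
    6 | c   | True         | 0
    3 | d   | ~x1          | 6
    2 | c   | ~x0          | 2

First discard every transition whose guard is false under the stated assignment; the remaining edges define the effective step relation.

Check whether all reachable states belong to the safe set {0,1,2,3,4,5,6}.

Answer: INVARIANT VIOLATED at state 7

Analysis:
Safe = {0,1,2,3,4,5,6}
R = {0,2,3,4,5,6,7}
  0: safe
  2: safe
  3: safe
  4: safe
  5: safe
  6: safe
  7: ✗ unsafe
counterexample path to 7: a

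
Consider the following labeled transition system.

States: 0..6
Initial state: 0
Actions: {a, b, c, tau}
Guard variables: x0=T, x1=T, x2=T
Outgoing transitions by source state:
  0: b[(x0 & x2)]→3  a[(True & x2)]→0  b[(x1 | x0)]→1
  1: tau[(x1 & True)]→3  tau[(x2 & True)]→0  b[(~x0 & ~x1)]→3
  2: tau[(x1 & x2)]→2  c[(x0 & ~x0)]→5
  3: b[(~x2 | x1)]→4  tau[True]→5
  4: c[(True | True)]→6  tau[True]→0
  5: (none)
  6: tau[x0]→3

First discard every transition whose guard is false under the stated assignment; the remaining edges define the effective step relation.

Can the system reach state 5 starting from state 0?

Answer: REACHABLE

Trace:
After dropping false guards: 11 live edges.
depth 0: {0}
depth 1: {1,3}  cumulative {0,1,3}
depth 2: {4,5}  cumulative {0,1,3,4,5}
depth 3: {6}  cumulative {0,1,3,4,5,6}
Reachable = {0,1,3,4,5,6}
witness 5: b·tau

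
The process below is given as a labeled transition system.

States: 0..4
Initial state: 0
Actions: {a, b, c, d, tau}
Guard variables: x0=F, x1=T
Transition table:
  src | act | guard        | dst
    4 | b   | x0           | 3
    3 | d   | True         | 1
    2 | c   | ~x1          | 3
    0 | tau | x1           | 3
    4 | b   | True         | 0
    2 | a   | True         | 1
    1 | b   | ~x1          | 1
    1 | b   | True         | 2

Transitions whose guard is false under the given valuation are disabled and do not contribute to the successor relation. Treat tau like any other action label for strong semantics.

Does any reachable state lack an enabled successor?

Answer: DEADLOCK-FREE

Working:
R = {0,1,2,3}
  0: tau→3  [deg 1]
  1: b→2  [deg 1]
  2: a→1  [deg 1]
  3: d→1  [deg 1]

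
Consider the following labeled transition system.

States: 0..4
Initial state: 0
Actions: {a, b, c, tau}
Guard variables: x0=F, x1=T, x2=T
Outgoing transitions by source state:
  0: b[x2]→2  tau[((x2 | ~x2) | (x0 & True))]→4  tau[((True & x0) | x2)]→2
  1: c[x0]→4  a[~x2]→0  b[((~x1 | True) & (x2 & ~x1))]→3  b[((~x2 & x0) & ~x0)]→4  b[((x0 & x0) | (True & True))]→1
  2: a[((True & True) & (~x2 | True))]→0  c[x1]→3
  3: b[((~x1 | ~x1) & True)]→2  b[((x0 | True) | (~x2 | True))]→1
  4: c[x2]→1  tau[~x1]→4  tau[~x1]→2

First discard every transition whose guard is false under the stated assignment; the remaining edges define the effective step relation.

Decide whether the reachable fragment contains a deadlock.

Answer: DEADLOCK-FREE

Working:
Reachable = {0,1,2,3,4}
  0: b→2  tau→2  tau→4  [3 out]
  1: b→1  [1 out]
  2: a→0  c→3  [2 out]
  3: b→1  [1 out]
  4: c→1  [1 out]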